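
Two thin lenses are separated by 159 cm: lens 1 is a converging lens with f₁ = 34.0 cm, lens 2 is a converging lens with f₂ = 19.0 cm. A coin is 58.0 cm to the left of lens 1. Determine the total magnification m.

Lens 1: 1/d_i1 = 1/(34.0) − 1/(58.0) = 0.01217, so d_i1 = 82.17 cm; m₁ = −d_i1/d_o1 = -1.417.
d_o2 = 159 − (82.17) = 76.83 cm.
Lens 2: 1/d_i2 = 1/(19.0) − 1/(76.83) = 0.03962, so d_i2 = 25.24 cm; m₂ = −d_i2/d_o2 = -0.3285.
m = m₁·m₂ = (-1.417)(-0.3285) = +0.465.

m = +0.465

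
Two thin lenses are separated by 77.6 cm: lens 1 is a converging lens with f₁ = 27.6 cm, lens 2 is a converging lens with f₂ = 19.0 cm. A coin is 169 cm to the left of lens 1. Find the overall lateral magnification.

m = +0.145

Lens 1: 1/d_i1 = 1/(27.6) − 1/(169) = 0.03031, so d_i1 = 32.99 cm; m₁ = −d_i1/d_o1 = -0.1952.
d_o2 = 77.6 − (32.99) = 44.61 cm.
Lens 2: 1/d_i2 = 1/(19.0) − 1/(44.61) = 0.03022, so d_i2 = 33.10 cm; m₂ = −d_i2/d_o2 = -0.7419.
m = m₁·m₂ = (-0.1952)(-0.7419) = +0.145.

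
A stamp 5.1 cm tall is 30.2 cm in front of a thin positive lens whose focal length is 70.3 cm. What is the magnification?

m = +1.75

1/d_i = 1/f − 1/d_o = 1/(70.30) − 1/(30.2) = -0.01889, so d_i = -52.94 cm.
m = −d_i/d_o = −(-52.94)/(30.2) = +1.75.
The image is virtual, upright and enlarged, on the same side as the object.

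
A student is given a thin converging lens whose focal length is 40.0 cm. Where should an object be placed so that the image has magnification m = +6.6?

m = −d_i/d_o ⇒ d_i = −m·d_o.
1/f = 1/d_o + 1/d_i = 1/d_o − 1/(m·d_o) = (1 − 1/m)/d_o, so d_o = f(1 − 1/m) = (40.00)(1 − 1/(+6.6)) = 33.9 cm.

33.9 cm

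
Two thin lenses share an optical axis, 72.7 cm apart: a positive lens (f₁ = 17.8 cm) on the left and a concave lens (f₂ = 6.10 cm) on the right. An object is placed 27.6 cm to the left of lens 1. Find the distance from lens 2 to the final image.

Lens 1: 1/d_i1 = 1/f₁ − 1/d_o1 = 1/(17.8) − 1/(27.6) = 0.01995, so d_i1 = 50.13 cm.
The intermediate image is 50.13 cm to the right of lens 1, which is 72.7 − (50.13) = 22.57 cm to the left of lens 2, so d_o2 = +22.57 cm.
Lens 2 is diverging, so f₂ = −6.10 cm.
Lens 2: 1/d_i2 = 1/f₂ − 1/d_o2 = 1/(-6.10) − 1/(22.57) = -0.2082, so d_i2 = -4.80 cm.
The final image is virtual, 4.80 cm to the left of lens 2 (overall magnification ≈ -0.39).

4.80 cm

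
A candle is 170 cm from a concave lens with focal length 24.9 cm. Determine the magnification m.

m = +0.128

For a concave lens, f = -24.9 cm.
1/d_i = 1/f − 1/d_o = 1/(-24.90) − 1/(170) = -0.04604, so d_i = -21.72 cm.
m = −d_i/d_o = −(-21.72)/(170) = +0.128.
The image is virtual, upright and reduced, on the same side as the object.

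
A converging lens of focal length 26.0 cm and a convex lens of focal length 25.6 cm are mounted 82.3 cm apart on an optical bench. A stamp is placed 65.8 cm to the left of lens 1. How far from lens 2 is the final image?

Lens 1: 1/d_i1 = 1/f₁ − 1/d_o1 = 1/(26.0) − 1/(65.8) = 0.02326, so d_i1 = 42.98 cm.
The intermediate image is 42.98 cm to the right of lens 1, which is 82.3 − (42.98) = 39.32 cm to the left of lens 2, so d_o2 = +39.32 cm.
Lens 2: 1/d_i2 = 1/f₂ − 1/d_o2 = 1/(25.6) − 1/(39.32) = 0.01363, so d_i2 = 73.4 cm.
The final image is real, 73.4 cm to the right of lens 2 (overall magnification ≈ 1.2).

73.4 cm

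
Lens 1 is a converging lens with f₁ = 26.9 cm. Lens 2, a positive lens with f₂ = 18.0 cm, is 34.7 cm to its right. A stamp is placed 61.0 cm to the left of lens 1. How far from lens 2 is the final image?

7.69 cm

Lens 1: 1/d_i1 = 1/f₁ − 1/d_o1 = 1/(26.9) − 1/(61.0) = 0.02078, so d_i1 = 48.12 cm.
The intermediate image is 48.12 cm to the right of lens 1, which lies 13.42 cm to the right of lens 2 — a virtual object — so d_o2 = −13.42 cm.
Lens 2: 1/d_i2 = 1/f₂ − 1/d_o2 = 1/(18.0) − 1/(-13.42) = 0.1301, so d_i2 = 7.69 cm.
The final image is real, 7.69 cm to the right of lens 2 (overall magnification ≈ -0.45).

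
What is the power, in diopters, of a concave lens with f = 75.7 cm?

For a concave lens, f = −75.7 cm.
f = -75.7 cm = -0.757 m.
P = 1/f = 1/(-0.757 m) = -1.32 D.

P = -1.32 D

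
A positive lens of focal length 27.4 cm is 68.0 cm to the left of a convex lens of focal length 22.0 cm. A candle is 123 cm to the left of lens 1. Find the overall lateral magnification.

Lens 1: 1/d_i1 = 1/(27.4) − 1/(123) = 0.02837, so d_i1 = 35.25 cm; m₁ = −d_i1/d_o1 = -0.2866.
d_o2 = 68.0 − (35.25) = 32.75 cm.
Lens 2: 1/d_i2 = 1/(22.0) − 1/(32.75) = 0.01492, so d_i2 = 67.02 cm; m₂ = −d_i2/d_o2 = -2.047.
m = m₁·m₂ = (-0.2866)(-2.047) = +0.587.

m = +0.587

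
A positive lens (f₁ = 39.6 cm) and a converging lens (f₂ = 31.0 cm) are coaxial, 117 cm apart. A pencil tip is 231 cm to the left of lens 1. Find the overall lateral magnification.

m = +0.168

Lens 1: 1/d_i1 = 1/(39.6) − 1/(231) = 0.02092, so d_i1 = 47.79 cm; m₁ = −d_i1/d_o1 = -0.2069.
d_o2 = 117 − (47.79) = 69.21 cm.
Lens 2: 1/d_i2 = 1/(31.0) − 1/(69.21) = 0.01781, so d_i2 = 56.15 cm; m₂ = −d_i2/d_o2 = -0.8113.
m = m₁·m₂ = (-0.2069)(-0.8113) = +0.168.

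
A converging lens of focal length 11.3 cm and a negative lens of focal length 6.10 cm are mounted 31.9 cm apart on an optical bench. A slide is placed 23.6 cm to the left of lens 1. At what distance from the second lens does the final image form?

3.82 cm

Lens 1: 1/d_i1 = 1/f₁ − 1/d_o1 = 1/(11.3) − 1/(23.6) = 0.04612, so d_i1 = 21.68 cm.
The intermediate image is 21.68 cm to the right of lens 1, which is 31.9 − (21.68) = 10.22 cm to the left of lens 2, so d_o2 = +10.22 cm.
Lens 2 is diverging, so f₂ = −6.10 cm.
Lens 2: 1/d_i2 = 1/f₂ − 1/d_o2 = 1/(-6.10) − 1/(10.22) = -0.2618, so d_i2 = -3.82 cm.
The final image is virtual, 3.82 cm to the left of lens 2 (overall magnification ≈ -0.34).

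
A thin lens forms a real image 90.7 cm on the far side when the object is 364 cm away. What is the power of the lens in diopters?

P = +1.38 D

d_i = +90.7 cm.
1/f = 1/d_o + 1/d_i = 1/(364) + 1/(90.7) = 0.01377 cm⁻¹.
f = 72.61 cm = 0.7261 m, so P = 1/f = +1.38 D.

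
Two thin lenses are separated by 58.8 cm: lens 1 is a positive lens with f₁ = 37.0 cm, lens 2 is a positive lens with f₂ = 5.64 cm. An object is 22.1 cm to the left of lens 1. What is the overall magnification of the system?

m = -0.130

Lens 1: 1/d_i1 = 1/(37.0) − 1/(22.1) = -0.01822, so d_i1 = -54.88 cm; m₁ = −d_i1/d_o1 = +2.483.
d_o2 = 58.8 − (-54.88) = 113.7 cm.
Lens 2: 1/d_i2 = 1/(5.64) − 1/(113.7) = 0.1685, so d_i2 = 5.934 cm; m₂ = −d_i2/d_o2 = -0.05219.
m = m₁·m₂ = (+2.483)(-0.05219) = -0.130.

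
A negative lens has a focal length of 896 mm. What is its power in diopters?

P = -1.12 D

For a negative lens, f = −896 mm.
f = -89.6 cm = -0.896 m.
P = 1/f = 1/(-0.896 m) = -1.12 D.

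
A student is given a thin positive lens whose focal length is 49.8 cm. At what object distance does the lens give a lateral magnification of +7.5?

43.2 cm

m = −d_i/d_o ⇒ d_i = −m·d_o.
1/f = 1/d_o + 1/d_i = 1/d_o − 1/(m·d_o) = (1 − 1/m)/d_o, so d_o = f(1 − 1/m) = (49.80)(1 − 1/(+7.5)) = 43.2 cm.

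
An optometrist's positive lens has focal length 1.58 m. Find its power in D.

P = +0.633 D

P = 1/f = 1/(1.58 m) = +0.633 D.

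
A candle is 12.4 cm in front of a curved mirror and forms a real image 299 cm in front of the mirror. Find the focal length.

Real image ⇒ d_i = +299 cm.
1/f = 1/d_o + 1/d_i = 1/(12.4) + 1/(299) = 0.08399, so f = 11.9 cm.
Since f is positive, the curved mirror is concave.

f = 11.9 cm (concave)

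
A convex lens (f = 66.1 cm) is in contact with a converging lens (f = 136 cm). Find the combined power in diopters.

P = +2.25 D

P₁ = 1/f₁ = 1/(0.661 m) = +1.513 D; P₂ = 1/f₂ = 1/(1.36 m) = +0.7353 D.
For thin lenses in contact, P = P₁ + P₂ = (+1.513) + (+0.7353) = +2.25 D.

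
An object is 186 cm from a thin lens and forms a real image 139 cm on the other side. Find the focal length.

Real image ⇒ d_i = +139 cm.
1/f = 1/d_o + 1/d_i = 1/(186) + 1/(139) = 0.01257, so f = 79.6 cm.
Since f is positive, the thin lens is converging.

f = 79.6 cm (converging)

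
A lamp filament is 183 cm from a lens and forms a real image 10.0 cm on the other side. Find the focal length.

Real image ⇒ d_i = +10.0 cm.
1/f = 1/d_o + 1/d_i = 1/(183) + 1/(10.0) = 0.1055, so f = 9.48 cm.
Since f is positive, the lens is converging.

f = 9.48 cm (converging)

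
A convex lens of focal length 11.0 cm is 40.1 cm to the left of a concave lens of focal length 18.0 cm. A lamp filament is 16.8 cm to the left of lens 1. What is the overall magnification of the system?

m = -1.30

Lens 1: 1/d_i1 = 1/(11.0) − 1/(16.8) = 0.03139, so d_i1 = 31.86 cm; m₁ = −d_i1/d_o1 = -1.896.
d_o2 = 40.1 − (31.86) = 8.240 cm.
f₂ = −18.0 cm (diverging).
Lens 2: 1/d_i2 = 1/(-18.0) − 1/(8.240) = -0.1769, so d_i2 = -5.652 cm; m₂ = −d_i2/d_o2 = +0.6860.
m = m₁·m₂ = (-1.896)(+0.6860) = -1.30.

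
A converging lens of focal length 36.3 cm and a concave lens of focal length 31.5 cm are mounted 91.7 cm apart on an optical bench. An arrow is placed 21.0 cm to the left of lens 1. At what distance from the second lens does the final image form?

Lens 1: 1/d_i1 = 1/f₁ − 1/d_o1 = 1/(36.3) − 1/(21.0) = -0.02007, so d_i1 = -49.82 cm.
The intermediate image is 49.82 cm to the left of lens 1 (virtual), which is 91.7 − (-49.82) = 141.5 cm to the left of lens 2, so d_o2 = +141.5 cm.
Lens 2 is diverging, so f₂ = −31.5 cm.
Lens 2: 1/d_i2 = 1/f₂ − 1/d_o2 = 1/(-31.5) − 1/(141.5) = -0.03881, so d_i2 = -25.8 cm.
The final image is virtual, 25.8 cm to the left of lens 2 (overall magnification ≈ 0.43).

25.8 cm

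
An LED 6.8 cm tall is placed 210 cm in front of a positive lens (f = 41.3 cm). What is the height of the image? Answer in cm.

1.66 cm

1/d_i = 1/f − 1/d_o = 1/(41.30) − 1/(210) = 0.01945, so d_i = 51.41 cm.
m = −d_i/d_o = -0.2448.
|h_i| = |m|·h_o = 0.2448 × 6.8 = 1.66 cm. The image is real, inverted and reduced, on the far side of the lens.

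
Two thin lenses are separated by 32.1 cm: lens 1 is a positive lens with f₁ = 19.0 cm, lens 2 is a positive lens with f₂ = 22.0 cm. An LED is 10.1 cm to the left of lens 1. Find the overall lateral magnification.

Lens 1: 1/d_i1 = 1/(19.0) − 1/(10.1) = -0.04638, so d_i1 = -21.56 cm; m₁ = −d_i1/d_o1 = +2.135.
d_o2 = 32.1 − (-21.56) = 53.66 cm.
Lens 2: 1/d_i2 = 1/(22.0) − 1/(53.66) = 0.02682, so d_i2 = 37.29 cm; m₂ = −d_i2/d_o2 = -0.6949.
m = m₁·m₂ = (+2.135)(-0.6949) = -1.48.

m = -1.48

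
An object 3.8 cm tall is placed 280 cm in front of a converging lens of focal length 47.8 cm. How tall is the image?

1/d_i = 1/f − 1/d_o = 1/(47.80) − 1/(280) = 0.01735, so d_i = 57.64 cm.
m = −d_i/d_o = -0.2059.
|h_i| = |m|·h_o = 0.2059 × 3.8 = 0.782 cm. The image is real, inverted and reduced, on the far side of the lens.

0.782 cm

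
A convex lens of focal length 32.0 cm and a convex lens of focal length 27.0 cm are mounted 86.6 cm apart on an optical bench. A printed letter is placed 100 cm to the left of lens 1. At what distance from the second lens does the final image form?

85.1 cm

Lens 1: 1/d_i1 = 1/f₁ − 1/d_o1 = 1/(32.0) − 1/(100) = 0.02125, so d_i1 = 47.06 cm.
The intermediate image is 47.06 cm to the right of lens 1, which is 86.6 − (47.06) = 39.54 cm to the left of lens 2, so d_o2 = +39.54 cm.
Lens 2: 1/d_i2 = 1/f₂ − 1/d_o2 = 1/(27.0) − 1/(39.54) = 0.01175, so d_i2 = 85.1 cm.
The final image is real, 85.1 cm to the right of lens 2 (overall magnification ≈ 1.0).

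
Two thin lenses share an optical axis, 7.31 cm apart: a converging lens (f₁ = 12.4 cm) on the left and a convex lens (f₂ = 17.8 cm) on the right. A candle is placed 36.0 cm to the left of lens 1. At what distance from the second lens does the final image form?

7.03 cm

Lens 1: 1/d_i1 = 1/f₁ − 1/d_o1 = 1/(12.4) − 1/(36.0) = 0.05287, so d_i1 = 18.92 cm.
The intermediate image is 18.92 cm to the right of lens 1, which lies 11.61 cm to the right of lens 2 — a virtual object — so d_o2 = −11.61 cm.
Lens 2: 1/d_i2 = 1/f₂ − 1/d_o2 = 1/(17.8) − 1/(-11.61) = 0.1423, so d_i2 = 7.03 cm.
The final image is real, 7.03 cm to the right of lens 2 (overall magnification ≈ -0.32).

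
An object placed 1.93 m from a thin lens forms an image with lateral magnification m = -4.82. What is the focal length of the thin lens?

m = −d_i/d_o ⇒ d_i = −m·d_o = −(-4.82)·(1.93) = 9.303 m.
1/f = 1/d_o + 1/d_i = 1/(1.93) + 1/(9.303) = 0.6256, so f = 1.60 m.
Since f is positive, the thin lens is converging.

f = 1.60 m (converging)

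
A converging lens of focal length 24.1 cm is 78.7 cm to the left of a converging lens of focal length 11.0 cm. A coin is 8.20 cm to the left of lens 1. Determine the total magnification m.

Lens 1: 1/d_i1 = 1/(24.1) − 1/(8.20) = -0.08046, so d_i1 = -12.43 cm; m₁ = −d_i1/d_o1 = +1.516.
d_o2 = 78.7 − (-12.43) = 91.13 cm.
Lens 2: 1/d_i2 = 1/(11.0) − 1/(91.13) = 0.07994, so d_i2 = 12.51 cm; m₂ = −d_i2/d_o2 = -0.1373.
m = m₁·m₂ = (+1.516)(-0.1373) = -0.208.

m = -0.208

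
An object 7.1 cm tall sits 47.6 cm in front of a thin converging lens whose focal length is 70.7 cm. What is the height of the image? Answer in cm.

21.7 cm

1/d_i = 1/f − 1/d_o = 1/(70.70) − 1/(47.6) = -0.006864, so d_i = -145.7 cm.
m = −d_i/d_o = +3.061.
|h_i| = |m|·h_o = 3.061 × 7.1 = 21.7 cm. The image is virtual, upright and enlarged, on the same side as the object.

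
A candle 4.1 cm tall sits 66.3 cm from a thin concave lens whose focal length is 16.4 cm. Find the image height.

0.813 cm

For a concave lens, f = -16.4 cm.
1/d_i = 1/f − 1/d_o = 1/(-16.40) − 1/(66.3) = -0.07606, so d_i = -13.15 cm.
m = −d_i/d_o = +0.1983.
|h_i| = |m|·h_o = 0.1983 × 4.1 = 0.813 cm. The image is virtual, upright and reduced, on the same side as the object.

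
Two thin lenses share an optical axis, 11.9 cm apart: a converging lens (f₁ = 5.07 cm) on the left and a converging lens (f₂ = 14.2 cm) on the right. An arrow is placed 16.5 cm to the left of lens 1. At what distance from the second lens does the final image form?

Lens 1: 1/d_i1 = 1/f₁ − 1/d_o1 = 1/(5.07) − 1/(16.5) = 0.1366, so d_i1 = 7.319 cm.
The intermediate image is 7.319 cm to the right of lens 1, which is 11.9 − (7.319) = 4.581 cm to the left of lens 2, so d_o2 = +4.581 cm.
Lens 2: 1/d_i2 = 1/f₂ − 1/d_o2 = 1/(14.2) − 1/(4.581) = -0.1479, so d_i2 = -6.76 cm.
The final image is virtual, 6.76 cm to the left of lens 2 (overall magnification ≈ -0.65).

6.76 cm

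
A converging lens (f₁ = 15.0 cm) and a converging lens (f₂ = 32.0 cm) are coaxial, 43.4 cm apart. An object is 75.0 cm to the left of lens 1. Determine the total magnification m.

Lens 1: 1/d_i1 = 1/(15.0) − 1/(75.0) = 0.05333, so d_i1 = 18.75 cm; m₁ = −d_i1/d_o1 = -0.2500.
d_o2 = 43.4 − (18.75) = 24.65 cm.
Lens 2: 1/d_i2 = 1/(32.0) − 1/(24.65) = -0.009318, so d_i2 = -107.3 cm; m₂ = −d_i2/d_o2 = +4.354.
m = m₁·m₂ = (-0.2500)(+4.354) = -1.09.

m = -1.09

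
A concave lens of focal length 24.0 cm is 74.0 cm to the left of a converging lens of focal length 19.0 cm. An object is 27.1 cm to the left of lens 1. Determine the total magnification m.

m = -0.132

f₁ = −24.0 cm (diverging).
Lens 1: 1/d_i1 = 1/(-24.0) − 1/(27.1) = -0.07857, so d_i1 = -12.73 cm; m₁ = −d_i1/d_o1 = +0.4697.
d_o2 = 74.0 − (-12.73) = 86.73 cm.
Lens 2: 1/d_i2 = 1/(19.0) − 1/(86.73) = 0.04110, so d_i2 = 24.33 cm; m₂ = −d_i2/d_o2 = -0.2805.
m = m₁·m₂ = (+0.4697)(-0.2805) = -0.132.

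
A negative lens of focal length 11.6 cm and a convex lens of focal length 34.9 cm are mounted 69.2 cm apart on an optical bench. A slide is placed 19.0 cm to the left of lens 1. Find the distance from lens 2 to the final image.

Lens 1 is diverging, so f₁ = −11.6 cm.
Lens 1: 1/d_i1 = 1/f₁ − 1/d_o1 = 1/(-11.6) − 1/(19.0) = -0.1388, so d_i1 = -7.203 cm.
The intermediate image is 7.203 cm to the left of lens 1 (virtual), which is 69.2 − (-7.203) = 76.40 cm to the left of lens 2, so d_o2 = +76.40 cm.
Lens 2: 1/d_i2 = 1/f₂ − 1/d_o2 = 1/(34.9) − 1/(76.40) = 0.01556, so d_i2 = 64.2 cm.
The final image is real, 64.2 cm to the right of lens 2 (overall magnification ≈ -0.32).

64.2 cm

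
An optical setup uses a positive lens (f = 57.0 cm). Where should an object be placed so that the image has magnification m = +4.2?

43.4 cm

m = −d_i/d_o ⇒ d_i = −m·d_o.
1/f = 1/d_o + 1/d_i = 1/d_o − 1/(m·d_o) = (1 − 1/m)/d_o, so d_o = f(1 − 1/m) = (57.00)(1 − 1/(+4.2)) = 43.4 cm.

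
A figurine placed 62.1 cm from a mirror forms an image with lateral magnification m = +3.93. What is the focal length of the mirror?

f = 83.3 cm (concave)

m = −d_i/d_o ⇒ d_i = −m·d_o = −(+3.93)·(62.1) = -244.1 cm.
1/f = 1/d_o + 1/d_i = 1/(62.1) + 1/(-244.1) = 0.01201, so f = 83.3 cm.
Since f is positive, the mirror is concave.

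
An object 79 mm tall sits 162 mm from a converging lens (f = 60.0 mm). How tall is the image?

46.5 mm

1/d_i = 1/f − 1/d_o = 1/(60.00) − 1/(162) = 0.01049, so d_i = 95.29 mm.
m = −d_i/d_o = -0.5882.
|h_i| = |m|·h_o = 0.5882 × 79 = 46.5 mm. The image is real, inverted and reduced, on the far side of the lens.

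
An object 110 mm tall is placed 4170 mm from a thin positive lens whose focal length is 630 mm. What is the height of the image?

1/d_i = 1/f − 1/d_o = 1/(630.0) − 1/(4170) = 0.001347, so d_i = 742.1 mm.
m = −d_i/d_o = -0.1780.
|h_i| = |m|·h_o = 0.1780 × 110 = 19.6 mm. The image is real, inverted and reduced, on the far side of the lens.

19.6 mm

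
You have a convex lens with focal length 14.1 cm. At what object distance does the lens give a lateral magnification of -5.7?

16.6 cm

m = −d_i/d_o ⇒ d_i = −m·d_o.
1/f = 1/d_o + 1/d_i = 1/d_o − 1/(m·d_o) = (1 − 1/m)/d_o, so d_o = f(1 − 1/m) = (14.10)(1 − 1/(-5.7)) = 16.6 cm.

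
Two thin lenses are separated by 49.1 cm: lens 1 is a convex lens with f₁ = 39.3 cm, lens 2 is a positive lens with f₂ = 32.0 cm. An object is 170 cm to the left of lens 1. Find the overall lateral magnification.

Lens 1: 1/d_i1 = 1/(39.3) − 1/(170) = 0.01956, so d_i1 = 51.12 cm; m₁ = −d_i1/d_o1 = -0.3007.
d_o2 = 49.1 − (51.12) = -2.020 cm (virtual object).
Lens 2: 1/d_i2 = 1/(32.0) − 1/(-2.020) = 0.5263, so d_i2 = 1.900 cm; m₂ = −d_i2/d_o2 = +0.9406.
m = m₁·m₂ = (-0.3007)(+0.9406) = -0.283.

m = -0.283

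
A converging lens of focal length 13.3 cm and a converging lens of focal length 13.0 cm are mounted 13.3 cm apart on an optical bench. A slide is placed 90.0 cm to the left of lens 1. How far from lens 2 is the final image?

Lens 1: 1/d_i1 = 1/f₁ − 1/d_o1 = 1/(13.3) − 1/(90.0) = 0.06408, so d_i1 = 15.61 cm.
The intermediate image is 15.61 cm to the right of lens 1, which lies 2.310 cm to the right of lens 2 — a virtual object — so d_o2 = −2.310 cm.
Lens 2: 1/d_i2 = 1/f₂ − 1/d_o2 = 1/(13.0) − 1/(-2.310) = 0.5098, so d_i2 = 1.96 cm.
The final image is real, 1.96 cm to the right of lens 2 (overall magnification ≈ -0.15).

1.96 cm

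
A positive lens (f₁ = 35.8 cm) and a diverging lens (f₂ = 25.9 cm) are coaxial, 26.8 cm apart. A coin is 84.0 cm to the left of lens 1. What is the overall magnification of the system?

Lens 1: 1/d_i1 = 1/(35.8) − 1/(84.0) = 0.01603, so d_i1 = 62.39 cm; m₁ = −d_i1/d_o1 = -0.7427.
d_o2 = 26.8 − (62.39) = -35.59 cm (virtual object).
f₂ = −25.9 cm (diverging).
Lens 2: 1/d_i2 = 1/(-25.9) − 1/(-35.59) = -0.01051, so d_i2 = -95.13 cm; m₂ = −d_i2/d_o2 = -2.673.
m = m₁·m₂ = (-0.7427)(-2.673) = +1.99.

m = +1.99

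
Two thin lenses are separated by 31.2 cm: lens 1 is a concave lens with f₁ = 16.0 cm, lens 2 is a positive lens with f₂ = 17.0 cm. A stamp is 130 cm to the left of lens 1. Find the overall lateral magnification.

m = -0.0655

f₁ = −16.0 cm (diverging).
Lens 1: 1/d_i1 = 1/(-16.0) − 1/(130) = -0.07019, so d_i1 = -14.25 cm; m₁ = −d_i1/d_o1 = +0.1096.
d_o2 = 31.2 − (-14.25) = 45.45 cm.
Lens 2: 1/d_i2 = 1/(17.0) − 1/(45.45) = 0.03682, so d_i2 = 27.16 cm; m₂ = −d_i2/d_o2 = -0.5975.
m = m₁·m₂ = (+0.1096)(-0.5975) = -0.0655.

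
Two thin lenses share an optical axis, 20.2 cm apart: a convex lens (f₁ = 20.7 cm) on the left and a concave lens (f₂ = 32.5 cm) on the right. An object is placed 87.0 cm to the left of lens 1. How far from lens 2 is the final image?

Lens 1: 1/d_i1 = 1/f₁ − 1/d_o1 = 1/(20.7) − 1/(87.0) = 0.03681, so d_i1 = 27.16 cm.
The intermediate image is 27.16 cm to the right of lens 1, which lies 6.960 cm to the right of lens 2 — a virtual object — so d_o2 = −6.960 cm.
Lens 2 is diverging, so f₂ = −32.5 cm.
Lens 2: 1/d_i2 = 1/f₂ − 1/d_o2 = 1/(-32.5) − 1/(-6.960) = 0.1129, so d_i2 = 8.86 cm.
The final image is real, 8.86 cm to the right of lens 2 (overall magnification ≈ -0.40).

8.86 cm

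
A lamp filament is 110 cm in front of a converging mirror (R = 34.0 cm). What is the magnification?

f = R/2 = 34.0/2 = 17.00 cm.
1/d_i = 1/f − 1/d_o = 1/(17.00) − 1/(110) = 0.04973, so d_i = 20.11 cm.
m = −d_i/d_o = −(20.11)/(110) = -0.183.
The image is real, inverted and reduced, in front of the mirror.

m = -0.183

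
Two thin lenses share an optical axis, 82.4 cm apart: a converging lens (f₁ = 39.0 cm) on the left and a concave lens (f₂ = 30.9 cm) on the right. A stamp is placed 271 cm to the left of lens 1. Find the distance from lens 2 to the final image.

16.8 cm

Lens 1: 1/d_i1 = 1/f₁ − 1/d_o1 = 1/(39.0) − 1/(271) = 0.02195, so d_i1 = 45.56 cm.
The intermediate image is 45.56 cm to the right of lens 1, which is 82.4 − (45.56) = 36.84 cm to the left of lens 2, so d_o2 = +36.84 cm.
Lens 2 is diverging, so f₂ = −30.9 cm.
Lens 2: 1/d_i2 = 1/f₂ − 1/d_o2 = 1/(-30.9) − 1/(36.84) = -0.05951, so d_i2 = -16.8 cm.
The final image is virtual, 16.8 cm to the left of lens 2 (overall magnification ≈ -0.077).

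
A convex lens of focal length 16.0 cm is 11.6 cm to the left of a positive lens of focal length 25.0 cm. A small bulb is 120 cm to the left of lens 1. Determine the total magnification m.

m = -0.121

Lens 1: 1/d_i1 = 1/(16.0) − 1/(120) = 0.05417, so d_i1 = 18.46 cm; m₁ = −d_i1/d_o1 = -0.1538.
d_o2 = 11.6 − (18.46) = -6.860 cm (virtual object).
Lens 2: 1/d_i2 = 1/(25.0) − 1/(-6.860) = 0.1858, so d_i2 = 5.383 cm; m₂ = −d_i2/d_o2 = +0.7847.
m = m₁·m₂ = (-0.1538)(+0.7847) = -0.121.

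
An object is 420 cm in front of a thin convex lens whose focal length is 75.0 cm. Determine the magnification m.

1/d_i = 1/f − 1/d_o = 1/(75.00) − 1/(420) = 0.01095, so d_i = 91.30 cm.
m = −d_i/d_o = −(91.30)/(420) = -0.217.
The image is real, inverted and reduced, on the far side of the lens.

m = -0.217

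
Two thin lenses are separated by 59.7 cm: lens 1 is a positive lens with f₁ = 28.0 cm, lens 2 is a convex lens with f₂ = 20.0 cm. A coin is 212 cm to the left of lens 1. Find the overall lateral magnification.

m = +0.409

Lens 1: 1/d_i1 = 1/(28.0) − 1/(212) = 0.03100, so d_i1 = 32.26 cm; m₁ = −d_i1/d_o1 = -0.1522.
d_o2 = 59.7 − (32.26) = 27.44 cm.
Lens 2: 1/d_i2 = 1/(20.0) − 1/(27.44) = 0.01356, so d_i2 = 73.76 cm; m₂ = −d_i2/d_o2 = -2.688.
m = m₁·m₂ = (-0.1522)(-2.688) = +0.409.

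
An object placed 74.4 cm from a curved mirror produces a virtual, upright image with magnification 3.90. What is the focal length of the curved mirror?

m = −d_i/d_o ⇒ d_i = −m·d_o = −(+3.90)·(74.4) = -290.2 cm.
1/f = 1/d_o + 1/d_i = 1/(74.4) + 1/(-290.2) = 0.009995, so f = 100 cm.
Since f is positive, the curved mirror is concave.

f = 100 cm (concave)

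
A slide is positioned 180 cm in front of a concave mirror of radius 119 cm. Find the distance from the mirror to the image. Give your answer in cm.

f = R/2 = 119/2 = 59.50 cm.
Mirror equation: 1/s_i = 1/f − 1/s_o = 1/(59.50) − 1/(180) = 0.01681 − 0.005556 = 0.01125, so s_i = 88.9 cm.
The image is real, inverted and reduced, in front of the mirror.

88.9 cm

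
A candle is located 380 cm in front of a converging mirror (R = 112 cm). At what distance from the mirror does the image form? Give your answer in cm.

f = R/2 = 112/2 = 56.00 cm.
Mirror equation: 1/s_i = 1/f − 1/s_o = 1/(56.00) − 1/(380) = 0.01786 − 0.002632 = 0.01523, so s_i = 65.7 cm.
The image is real, inverted and reduced, in front of the mirror.

65.7 cm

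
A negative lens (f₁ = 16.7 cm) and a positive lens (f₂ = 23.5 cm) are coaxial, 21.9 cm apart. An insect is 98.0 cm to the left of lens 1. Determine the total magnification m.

f₁ = −16.7 cm (diverging).
Lens 1: 1/d_i1 = 1/(-16.7) − 1/(98.0) = -0.07008, so d_i1 = -14.27 cm; m₁ = −d_i1/d_o1 = +0.1456.
d_o2 = 21.9 − (-14.27) = 36.17 cm.
Lens 2: 1/d_i2 = 1/(23.5) − 1/(36.17) = 0.01491, so d_i2 = 67.09 cm; m₂ = −d_i2/d_o2 = -1.855.
m = m₁·m₂ = (+0.1456)(-1.855) = -0.270.

m = -0.270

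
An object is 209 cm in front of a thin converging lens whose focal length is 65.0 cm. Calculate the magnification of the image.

1/d_i = 1/f − 1/d_o = 1/(65.00) − 1/(209) = 0.01060, so d_i = 94.34 cm.
m = −d_i/d_o = −(94.34)/(209) = -0.451.
The image is real, inverted and reduced, on the far side of the lens.

m = -0.451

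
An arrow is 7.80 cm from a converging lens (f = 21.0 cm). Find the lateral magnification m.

m = +1.59

1/d_i = 1/f − 1/d_o = 1/(21.00) − 1/(7.80) = -0.08059, so d_i = -12.41 cm.
m = −d_i/d_o = −(-12.41)/(7.80) = +1.59.
The image is virtual, upright and enlarged, on the same side as the object.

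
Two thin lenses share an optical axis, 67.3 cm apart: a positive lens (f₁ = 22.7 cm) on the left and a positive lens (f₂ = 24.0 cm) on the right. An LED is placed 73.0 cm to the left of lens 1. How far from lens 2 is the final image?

Lens 1: 1/d_i1 = 1/f₁ − 1/d_o1 = 1/(22.7) − 1/(73.0) = 0.03035, so d_i1 = 32.94 cm.
The intermediate image is 32.94 cm to the right of lens 1, which is 67.3 − (32.94) = 34.36 cm to the left of lens 2, so d_o2 = +34.36 cm.
Lens 2: 1/d_i2 = 1/f₂ − 1/d_o2 = 1/(24.0) − 1/(34.36) = 0.01256, so d_i2 = 79.6 cm.
The final image is real, 79.6 cm to the right of lens 2 (overall magnification ≈ 1.0).

79.6 cm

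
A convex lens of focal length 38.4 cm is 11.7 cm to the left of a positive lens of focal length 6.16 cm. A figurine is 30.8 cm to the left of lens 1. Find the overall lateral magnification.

m = -0.193

Lens 1: 1/d_i1 = 1/(38.4) − 1/(30.8) = -0.006426, so d_i1 = -155.6 cm; m₁ = −d_i1/d_o1 = +5.052.
d_o2 = 11.7 − (-155.6) = 167.3 cm.
Lens 2: 1/d_i2 = 1/(6.16) − 1/(167.3) = 0.1564, so d_i2 = 6.395 cm; m₂ = −d_i2/d_o2 = -0.03823.
m = m₁·m₂ = (+5.052)(-0.03823) = -0.193.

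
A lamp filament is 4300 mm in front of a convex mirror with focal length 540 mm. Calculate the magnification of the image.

For a convex mirror, f = -540 mm.
1/d_i = 1/f − 1/d_o = 1/(-540.0) − 1/(4300) = -0.002084, so d_i = -479.8 mm.
m = −d_i/d_o = −(-479.8)/(4300) = +0.112.
The image is virtual, upright and reduced, behind the mirror.

m = +0.112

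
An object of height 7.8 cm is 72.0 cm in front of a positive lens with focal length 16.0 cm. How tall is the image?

1/d_i = 1/f − 1/d_o = 1/(16.00) − 1/(72.0) = 0.04861, so d_i = 20.57 cm.
m = −d_i/d_o = -0.2857.
|h_i| = |m|·h_o = 0.2857 × 7.8 = 2.23 cm. The image is real, inverted and reduced, on the far side of the lens.

2.23 cm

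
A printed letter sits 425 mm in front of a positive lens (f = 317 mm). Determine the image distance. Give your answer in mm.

1250 mm

Thin-lens equation: 1/q = 1/f − 1/p = 1/(317.0) − 1/(425) = 0.003155 − 0.002353 = 0.0008016, so q = 1250 mm.
The image is real, inverted and enlarged, on the far side of the lens.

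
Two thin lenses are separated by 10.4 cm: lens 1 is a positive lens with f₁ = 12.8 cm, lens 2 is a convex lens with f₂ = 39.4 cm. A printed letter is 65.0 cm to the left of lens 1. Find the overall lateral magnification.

Lens 1: 1/d_i1 = 1/(12.8) − 1/(65.0) = 0.06274, so d_i1 = 15.94 cm; m₁ = −d_i1/d_o1 = -0.2452.
d_o2 = 10.4 − (15.94) = -5.540 cm (virtual object).
Lens 2: 1/d_i2 = 1/(39.4) − 1/(-5.540) = 0.2059, so d_i2 = 4.857 cm; m₂ = −d_i2/d_o2 = +0.8767.
m = m₁·m₂ = (-0.2452)(+0.8767) = -0.215.

m = -0.215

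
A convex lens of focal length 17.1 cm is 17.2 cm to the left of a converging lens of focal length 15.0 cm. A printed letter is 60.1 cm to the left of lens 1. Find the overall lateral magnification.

Lens 1: 1/d_i1 = 1/(17.1) − 1/(60.1) = 0.04184, so d_i1 = 23.90 cm; m₁ = −d_i1/d_o1 = -0.3977.
d_o2 = 17.2 − (23.90) = -6.700 cm (virtual object).
Lens 2: 1/d_i2 = 1/(15.0) − 1/(-6.700) = 0.2159, so d_i2 = 4.631 cm; m₂ = −d_i2/d_o2 = +0.6912.
m = m₁·m₂ = (-0.3977)(+0.6912) = -0.275.

m = -0.275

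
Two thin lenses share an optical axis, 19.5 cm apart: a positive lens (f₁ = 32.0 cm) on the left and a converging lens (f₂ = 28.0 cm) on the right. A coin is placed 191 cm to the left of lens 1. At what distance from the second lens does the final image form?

11.3 cm

Lens 1: 1/d_i1 = 1/f₁ − 1/d_o1 = 1/(32.0) − 1/(191) = 0.02601, so d_i1 = 38.44 cm.
The intermediate image is 38.44 cm to the right of lens 1, which lies 18.94 cm to the right of lens 2 — a virtual object — so d_o2 = −18.94 cm.
Lens 2: 1/d_i2 = 1/f₂ − 1/d_o2 = 1/(28.0) − 1/(-18.94) = 0.08851, so d_i2 = 11.3 cm.
The final image is real, 11.3 cm to the right of lens 2 (overall magnification ≈ -0.12).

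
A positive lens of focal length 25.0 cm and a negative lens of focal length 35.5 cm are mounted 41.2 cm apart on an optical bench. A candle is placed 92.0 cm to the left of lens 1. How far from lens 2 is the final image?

Lens 1: 1/d_i1 = 1/f₁ − 1/d_o1 = 1/(25.0) − 1/(92.0) = 0.02913, so d_i1 = 34.33 cm.
The intermediate image is 34.33 cm to the right of lens 1, which is 41.2 − (34.33) = 6.870 cm to the left of lens 2, so d_o2 = +6.870 cm.
Lens 2 is diverging, so f₂ = −35.5 cm.
Lens 2: 1/d_i2 = 1/f₂ − 1/d_o2 = 1/(-35.5) − 1/(6.870) = -0.1737, so d_i2 = -5.76 cm.
The final image is virtual, 5.76 cm to the left of lens 2 (overall magnification ≈ -0.31).

5.76 cm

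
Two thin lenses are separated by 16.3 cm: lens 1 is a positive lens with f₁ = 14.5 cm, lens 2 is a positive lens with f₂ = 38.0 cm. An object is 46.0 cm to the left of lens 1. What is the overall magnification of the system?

Lens 1: 1/d_i1 = 1/(14.5) − 1/(46.0) = 0.04723, so d_i1 = 21.17 cm; m₁ = −d_i1/d_o1 = -0.4602.
d_o2 = 16.3 − (21.17) = -4.870 cm (virtual object).
Lens 2: 1/d_i2 = 1/(38.0) − 1/(-4.870) = 0.2317, so d_i2 = 4.317 cm; m₂ = −d_i2/d_o2 = +0.8864.
m = m₁·m₂ = (-0.4602)(+0.8864) = -0.408.

m = -0.408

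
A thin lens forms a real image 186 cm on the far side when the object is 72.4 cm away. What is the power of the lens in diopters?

d_i = +186 cm.
1/f = 1/d_o + 1/d_i = 1/(72.4) + 1/(186) = 0.01919 cm⁻¹.
f = 52.11 cm = 0.5211 m, so P = 1/f = +1.92 D.

P = +1.92 D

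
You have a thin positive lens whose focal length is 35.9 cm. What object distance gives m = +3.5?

m = −d_i/d_o ⇒ d_i = −m·d_o.
1/f = 1/d_o + 1/d_i = 1/d_o − 1/(m·d_o) = (1 − 1/m)/d_o, so d_o = f(1 − 1/m) = (35.90)(1 − 1/(+3.5)) = 25.6 cm.

25.6 cm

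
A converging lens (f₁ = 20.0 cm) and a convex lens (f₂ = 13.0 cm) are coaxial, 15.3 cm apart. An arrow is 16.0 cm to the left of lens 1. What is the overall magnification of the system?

Lens 1: 1/d_i1 = 1/(20.0) − 1/(16.0) = -0.01250, so d_i1 = -80.00 cm; m₁ = −d_i1/d_o1 = +5.000.
d_o2 = 15.3 − (-80.00) = 95.30 cm.
Lens 2: 1/d_i2 = 1/(13.0) − 1/(95.30) = 0.06643, so d_i2 = 15.05 cm; m₂ = −d_i2/d_o2 = -0.1580.
m = m₁·m₂ = (+5.000)(-0.1580) = -0.790.

m = -0.790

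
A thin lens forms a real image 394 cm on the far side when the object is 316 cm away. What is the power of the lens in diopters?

d_i = +394 cm.
1/f = 1/d_o + 1/d_i = 1/(316) + 1/(394) = 0.005703 cm⁻¹.
f = 175.4 cm = 1.754 m, so P = 1/f = +0.570 D.

P = +0.570 D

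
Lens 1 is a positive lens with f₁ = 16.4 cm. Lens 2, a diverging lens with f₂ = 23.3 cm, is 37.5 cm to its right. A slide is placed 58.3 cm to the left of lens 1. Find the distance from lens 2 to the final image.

Lens 1: 1/d_i1 = 1/f₁ − 1/d_o1 = 1/(16.4) − 1/(58.3) = 0.04382, so d_i1 = 22.82 cm.
The intermediate image is 22.82 cm to the right of lens 1, which is 37.5 − (22.82) = 14.68 cm to the left of lens 2, so d_o2 = +14.68 cm.
Lens 2 is diverging, so f₂ = −23.3 cm.
Lens 2: 1/d_i2 = 1/f₂ − 1/d_o2 = 1/(-23.3) − 1/(14.68) = -0.1110, so d_i2 = -9.01 cm.
The final image is virtual, 9.01 cm to the left of lens 2 (overall magnification ≈ -0.24).

9.01 cm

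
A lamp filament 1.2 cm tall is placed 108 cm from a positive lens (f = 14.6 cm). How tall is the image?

1/d_i = 1/f − 1/d_o = 1/(14.60) − 1/(108) = 0.05923, so d_i = 16.88 cm.
m = −d_i/d_o = -0.1563.
|h_i| = |m|·h_o = 0.1563 × 1.2 = 0.188 cm. The image is real, inverted and reduced, on the far side of the lens.

0.188 cm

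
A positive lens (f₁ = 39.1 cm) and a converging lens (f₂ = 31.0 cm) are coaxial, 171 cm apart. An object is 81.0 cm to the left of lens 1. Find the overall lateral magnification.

m = +0.449

Lens 1: 1/d_i1 = 1/(39.1) − 1/(81.0) = 0.01323, so d_i1 = 75.59 cm; m₁ = −d_i1/d_o1 = -0.9332.
d_o2 = 171 − (75.59) = 95.41 cm.
Lens 2: 1/d_i2 = 1/(31.0) − 1/(95.41) = 0.02178, so d_i2 = 45.92 cm; m₂ = −d_i2/d_o2 = -0.4813.
m = m₁·m₂ = (-0.9332)(-0.4813) = +0.449.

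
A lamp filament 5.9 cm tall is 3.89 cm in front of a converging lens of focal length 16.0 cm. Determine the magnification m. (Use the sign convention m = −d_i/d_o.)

m = +1.32

1/d_i = 1/f − 1/d_o = 1/(16.00) − 1/(3.89) = -0.1946, so d_i = -5.140 cm.
m = −d_i/d_o = −(-5.140)/(3.89) = +1.32.
The image is virtual, upright and enlarged, on the same side as the object.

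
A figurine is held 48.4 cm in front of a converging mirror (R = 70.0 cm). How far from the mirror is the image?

126 cm

f = R/2 = 70.0/2 = 35.00 cm.
Mirror equation: 1/d_i = 1/f − 1/d_o = 1/(35.00) − 1/(48.4) = 0.02857 − 0.02066 = 0.007910, so d_i = 126 cm.
The image is real, inverted and enlarged, in front of the mirror.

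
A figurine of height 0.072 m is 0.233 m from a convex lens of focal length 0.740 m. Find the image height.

0.105 m

1/d_i = 1/f − 1/d_o = 1/(0.7400) − 1/(0.233) = -2.940, so d_i = -0.3401 m.
m = −d_i/d_o = +1.460.
|h_i| = |m|·h_o = 1.460 × 0.072 = 0.105 m. The image is virtual, upright and enlarged, on the same side as the object.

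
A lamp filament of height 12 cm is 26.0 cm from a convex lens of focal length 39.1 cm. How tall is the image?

1/d_i = 1/f − 1/d_o = 1/(39.10) − 1/(26.0) = -0.01289, so d_i = -77.60 cm.
m = −d_i/d_o = +2.985.
|h_i| = |m|·h_o = 2.985 × 12 = 35.8 cm. The image is virtual, upright and enlarged, on the same side as the object.

35.8 cm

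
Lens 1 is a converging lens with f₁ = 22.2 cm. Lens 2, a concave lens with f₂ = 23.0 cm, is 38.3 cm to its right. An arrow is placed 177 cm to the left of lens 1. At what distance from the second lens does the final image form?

Lens 1: 1/d_i1 = 1/f₁ − 1/d_o1 = 1/(22.2) − 1/(177) = 0.03940, so d_i1 = 25.38 cm.
The intermediate image is 25.38 cm to the right of lens 1, which is 38.3 − (25.38) = 12.92 cm to the left of lens 2, so d_o2 = +12.92 cm.
Lens 2 is diverging, so f₂ = −23.0 cm.
Lens 2: 1/d_i2 = 1/f₂ − 1/d_o2 = 1/(-23.0) − 1/(12.92) = -0.1209, so d_i2 = -8.27 cm.
The final image is virtual, 8.27 cm to the left of lens 2 (overall magnification ≈ -0.092).

8.27 cm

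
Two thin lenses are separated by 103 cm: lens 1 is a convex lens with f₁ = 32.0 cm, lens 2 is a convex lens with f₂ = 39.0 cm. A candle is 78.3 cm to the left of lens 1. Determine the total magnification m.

Lens 1: 1/d_i1 = 1/(32.0) − 1/(78.3) = 0.01848, so d_i1 = 54.12 cm; m₁ = −d_i1/d_o1 = -0.6912.
d_o2 = 103 − (54.12) = 48.88 cm.
Lens 2: 1/d_i2 = 1/(39.0) − 1/(48.88) = 0.005183, so d_i2 = 192.9 cm; m₂ = −d_i2/d_o2 = -3.947.
m = m₁·m₂ = (-0.6912)(-3.947) = +2.73.

m = +2.73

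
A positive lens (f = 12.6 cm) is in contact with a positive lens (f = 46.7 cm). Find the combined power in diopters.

P₁ = 1/f₁ = 1/(0.126 m) = +7.937 D; P₂ = 1/f₂ = 1/(0.467 m) = +2.141 D.
For thin lenses in contact, P = P₁ + P₂ = (+7.937) + (+2.141) = +10.1 D.

P = +10.1 D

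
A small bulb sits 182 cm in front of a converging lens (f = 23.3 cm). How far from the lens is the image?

Thin-lens equation: 1/v = 1/f − 1/u = 1/(23.30) − 1/(182) = 0.04292 − 0.005495 = 0.03742, so v = 26.7 cm.
The image is real, inverted and reduced, on the far side of the lens.

26.7 cm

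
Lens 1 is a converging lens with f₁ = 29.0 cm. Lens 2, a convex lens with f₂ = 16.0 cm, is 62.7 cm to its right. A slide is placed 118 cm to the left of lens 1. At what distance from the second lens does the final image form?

47.0 cm

Lens 1: 1/d_i1 = 1/f₁ − 1/d_o1 = 1/(29.0) − 1/(118) = 0.02601, so d_i1 = 38.45 cm.
The intermediate image is 38.45 cm to the right of lens 1, which is 62.7 − (38.45) = 24.25 cm to the left of lens 2, so d_o2 = +24.25 cm.
Lens 2: 1/d_i2 = 1/f₂ − 1/d_o2 = 1/(16.0) − 1/(24.25) = 0.02126, so d_i2 = 47.0 cm.
The final image is real, 47.0 cm to the right of lens 2 (overall magnification ≈ 0.63).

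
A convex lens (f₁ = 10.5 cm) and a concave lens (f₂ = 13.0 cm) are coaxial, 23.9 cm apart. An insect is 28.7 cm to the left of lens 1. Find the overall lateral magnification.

m = -0.369

Lens 1: 1/d_i1 = 1/(10.5) − 1/(28.7) = 0.06039, so d_i1 = 16.56 cm; m₁ = −d_i1/d_o1 = -0.5770.
d_o2 = 23.9 − (16.56) = 7.340 cm.
f₂ = −13.0 cm (diverging).
Lens 2: 1/d_i2 = 1/(-13.0) − 1/(7.340) = -0.2132, so d_i2 = -4.691 cm; m₂ = −d_i2/d_o2 = +0.6391.
m = m₁·m₂ = (-0.5770)(+0.6391) = -0.369.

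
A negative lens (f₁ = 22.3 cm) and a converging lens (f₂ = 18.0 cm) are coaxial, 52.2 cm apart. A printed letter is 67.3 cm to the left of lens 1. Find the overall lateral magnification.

m = -0.0879

f₁ = −22.3 cm (diverging).
Lens 1: 1/d_i1 = 1/(-22.3) − 1/(67.3) = -0.05970, so d_i1 = -16.75 cm; m₁ = −d_i1/d_o1 = +0.2489.
d_o2 = 52.2 − (-16.75) = 68.95 cm.
Lens 2: 1/d_i2 = 1/(18.0) − 1/(68.95) = 0.04105, so d_i2 = 24.36 cm; m₂ = −d_i2/d_o2 = -0.3533.
m = m₁·m₂ = (+0.2489)(-0.3533) = -0.0879.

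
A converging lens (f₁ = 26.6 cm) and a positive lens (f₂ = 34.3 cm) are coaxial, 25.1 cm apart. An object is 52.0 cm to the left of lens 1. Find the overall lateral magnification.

m = -0.564

Lens 1: 1/d_i1 = 1/(26.6) − 1/(52.0) = 0.01836, so d_i1 = 54.46 cm; m₁ = −d_i1/d_o1 = -1.047.
d_o2 = 25.1 − (54.46) = -29.36 cm (virtual object).
Lens 2: 1/d_i2 = 1/(34.3) − 1/(-29.36) = 0.06321, so d_i2 = 15.82 cm; m₂ = −d_i2/d_o2 = +0.5388.
m = m₁·m₂ = (-1.047)(+0.5388) = -0.564.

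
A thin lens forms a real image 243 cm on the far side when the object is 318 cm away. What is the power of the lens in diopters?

d_i = +243 cm.
1/f = 1/d_o + 1/d_i = 1/(318) + 1/(243) = 0.007260 cm⁻¹.
f = 137.7 cm = 1.377 m, so P = 1/f = +0.726 D.

P = +0.726 D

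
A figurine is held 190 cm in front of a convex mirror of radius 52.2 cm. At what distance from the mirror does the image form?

22.9 cm

f = R/2 = 52.2/2 = 26.10 cm; for a convex mirror, f = -26.10 cm.
Mirror equation: 1/v = 1/f − 1/u = 1/(-26.10) − 1/(190) = -0.03831 − 0.005263 = -0.04358, so v = -22.9 cm.
The image is virtual, upright and reduced, behind the mirror.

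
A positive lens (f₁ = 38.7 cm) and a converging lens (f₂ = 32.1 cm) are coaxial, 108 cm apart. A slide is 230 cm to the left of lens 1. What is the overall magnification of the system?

Lens 1: 1/d_i1 = 1/(38.7) − 1/(230) = 0.02149, so d_i1 = 46.53 cm; m₁ = −d_i1/d_o1 = -0.2023.
d_o2 = 108 − (46.53) = 61.47 cm.
Lens 2: 1/d_i2 = 1/(32.1) − 1/(61.47) = 0.01488, so d_i2 = 67.18 cm; m₂ = −d_i2/d_o2 = -1.093.
m = m₁·m₂ = (-0.2023)(-1.093) = +0.221.

m = +0.221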